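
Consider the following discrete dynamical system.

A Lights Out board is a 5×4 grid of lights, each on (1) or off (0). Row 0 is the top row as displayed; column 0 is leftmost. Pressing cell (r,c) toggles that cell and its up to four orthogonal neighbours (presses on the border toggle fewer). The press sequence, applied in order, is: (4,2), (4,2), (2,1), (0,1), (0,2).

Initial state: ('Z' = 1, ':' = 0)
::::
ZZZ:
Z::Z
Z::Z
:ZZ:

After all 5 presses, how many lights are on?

0) ::::
ZZZ:
Z::Z
Z::Z
:ZZ:
1) ::::
ZZZ:
Z::Z
Z:ZZ
:::Z
2) ::::
ZZZ:
Z::Z
Z::Z
:ZZ:
3) ::::
Z:Z:
:ZZZ
ZZ:Z
:ZZ:
4) ZZZ:
ZZZ:
:ZZZ
ZZ:Z
:ZZ:
5) Z::Z
ZZ::
:ZZZ
ZZ:Z
:ZZ:

12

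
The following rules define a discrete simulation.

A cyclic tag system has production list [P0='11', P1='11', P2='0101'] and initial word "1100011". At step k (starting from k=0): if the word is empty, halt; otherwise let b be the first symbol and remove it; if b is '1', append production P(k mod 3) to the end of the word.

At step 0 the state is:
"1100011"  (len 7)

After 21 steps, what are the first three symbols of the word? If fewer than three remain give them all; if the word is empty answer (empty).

gen 0: "1100011"  (len 7)
gen 1: "10001111"  (len 8)
gen 2: "000111111"  (len 9)
gen 3: "00111111"  (len 8)
gen 4: "0111111"  (len 7)
gen 5: "111111"  (len 6)
gen 6: "111110101"  (len 9)
gen 7: "1111010111"  (len 10)
gen 8: "11101011111"  (len 11)
gen 9: "11010111110101"  (len 14)
gen 10: "101011111010111"  (len 15)
gen 11: "0101111101011111"  (len 16)
gen 12: "101111101011111"  (len 15)
gen 13: "0111110101111111"  (len 16)
gen 14: "111110101111111"  (len 15)
gen 15: "111101011111110101"  (len 18)
gen 16: "1110101111111010111"  (len 19)
gen 17: "11010111111101011111"  (len 20)
gen 18: "10101111111010111110101"  (len 23)
gen 19: "010111111101011111010111"  (len 24)
gen 20: "10111111101011111010111"  (len 23)
gen 21: "01111111010111110101110101"  (len 26)

011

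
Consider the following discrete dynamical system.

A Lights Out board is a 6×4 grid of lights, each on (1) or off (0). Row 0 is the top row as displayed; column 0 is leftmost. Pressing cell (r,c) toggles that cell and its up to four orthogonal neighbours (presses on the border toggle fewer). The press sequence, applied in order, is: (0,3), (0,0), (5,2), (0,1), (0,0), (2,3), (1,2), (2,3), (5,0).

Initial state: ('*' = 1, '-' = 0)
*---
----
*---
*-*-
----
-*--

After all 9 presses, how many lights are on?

0) *---
----
*---
*-*-
----
-*--
1) *-**
---*
*---
*-*-
----
-*--
2) -***
*--*
*---
*-*-
----
-*--
3) -***
*--*
*---
*-*-
--*-
--**
4) *--*
**-*
*---
*-*-
--*-
--**
5) -*-*
-*-*
*---
*-*-
--*-
--**
6) -*-*
-*--
*-**
*-**
--*-
--**
7) -***
--**
*--*
*-**
--*-
--**
8) -***
--*-
*-*-
*-*-
--*-
--**
9) -***
--*-
*-*-
*-*-
*-*-
****

14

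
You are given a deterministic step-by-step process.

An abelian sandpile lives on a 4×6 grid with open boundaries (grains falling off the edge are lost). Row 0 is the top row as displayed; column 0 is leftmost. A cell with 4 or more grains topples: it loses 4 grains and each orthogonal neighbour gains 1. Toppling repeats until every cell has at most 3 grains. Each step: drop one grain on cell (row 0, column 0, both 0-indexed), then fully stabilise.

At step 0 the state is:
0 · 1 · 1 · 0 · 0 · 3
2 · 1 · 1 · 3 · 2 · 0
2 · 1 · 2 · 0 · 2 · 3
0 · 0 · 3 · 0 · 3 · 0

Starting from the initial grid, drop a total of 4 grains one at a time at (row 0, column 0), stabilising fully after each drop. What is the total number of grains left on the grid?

[0] 0 · 1 · 1 · 0 · 0 · 3
2 · 1 · 1 · 3 · 2 · 0
2 · 1 · 2 · 0 · 2 · 3
0 · 0 · 3 · 0 · 3 · 0
[1] 1 · 1 · 1 · 0 · 0 · 3
2 · 1 · 1 · 3 · 2 · 0
2 · 1 · 2 · 0 · 2 · 3
0 · 0 · 3 · 0 · 3 · 0
[2] 2 · 1 · 1 · 0 · 0 · 3
2 · 1 · 1 · 3 · 2 · 0
2 · 1 · 2 · 0 · 2 · 3
0 · 0 · 3 · 0 · 3 · 0
[3] 3 · 1 · 1 · 0 · 0 · 3
2 · 1 · 1 · 3 · 2 · 0
2 · 1 · 2 · 0 · 2 · 3
0 · 0 · 3 · 0 · 3 · 0
[4] 0 · 2 · 1 · 0 · 0 · 3
3 · 1 · 1 · 3 · 2 · 0
2 · 1 · 2 · 0 · 2 · 3
0 · 0 · 3 · 0 · 3 · 0

32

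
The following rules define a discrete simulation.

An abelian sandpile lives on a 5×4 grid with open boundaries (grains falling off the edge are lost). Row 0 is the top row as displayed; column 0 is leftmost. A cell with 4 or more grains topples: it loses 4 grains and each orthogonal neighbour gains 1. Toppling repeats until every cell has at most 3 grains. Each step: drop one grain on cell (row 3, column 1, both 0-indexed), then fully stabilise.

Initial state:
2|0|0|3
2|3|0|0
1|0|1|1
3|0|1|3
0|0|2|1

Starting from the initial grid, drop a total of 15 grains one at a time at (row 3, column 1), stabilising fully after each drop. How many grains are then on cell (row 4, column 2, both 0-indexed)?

0

[0] 2|0|0|3
2|3|0|0
1|0|1|1
3|0|1|3
0|0|2|1
[1] 2|0|0|3
2|3|0|0
1|0|1|1
3|1|1|3
0|0|2|1
[2] 2|0|0|3
2|3|0|0
1|0|1|1
3|2|1|3
0|0|2|1
[3] 2|0|0|3
2|3|0|0
1|0|1|1
3|3|1|3
0|0|2|1
[4] 2|0|0|3
2|3|0|0
2|1|1|1
0|1|2|3
1|1|2|1
[5] 2|0|0|3
2|3|0|0
2|1|1|1
0|2|2|3
1|1|2|1
[6] 2|0|0|3
2|3|0|0
2|1|1|1
0|3|2|3
1|1|2|1
[7] 2|0|0|3
2|3|0|0
2|2|1|1
1|0|3|3
1|2|2|1
[8] 2|0|0|3
2|3|0|0
2|2|1|1
1|1|3|3
1|2|2|1
[9] 2|0|0|3
2|3|0|0
2|2|1|1
1|2|3|3
1|2|2|1
[10] 2|0|0|3
2|3|0|0
2|2|1|1
1|3|3|3
1|2|2|1
[11] 2|0|0|3
2|3|0|0
2|3|2|2
2|1|1|0
1|3|3|2
[12] 2|0|0|3
2|3|0|0
2|3|2|2
2|2|1|0
1|3|3|2
[13] 2|0|0|3
2|3|0|0
2|3|2|2
2|3|1|0
1|3|3|2
[14] 2|1|0|3
3|0|1|0
3|1|3|2
3|2|3|0
2|1|0|3
[15] 2|1|0|3
3|0|1|0
3|1|3|2
3|3|3|0
2|1|0|3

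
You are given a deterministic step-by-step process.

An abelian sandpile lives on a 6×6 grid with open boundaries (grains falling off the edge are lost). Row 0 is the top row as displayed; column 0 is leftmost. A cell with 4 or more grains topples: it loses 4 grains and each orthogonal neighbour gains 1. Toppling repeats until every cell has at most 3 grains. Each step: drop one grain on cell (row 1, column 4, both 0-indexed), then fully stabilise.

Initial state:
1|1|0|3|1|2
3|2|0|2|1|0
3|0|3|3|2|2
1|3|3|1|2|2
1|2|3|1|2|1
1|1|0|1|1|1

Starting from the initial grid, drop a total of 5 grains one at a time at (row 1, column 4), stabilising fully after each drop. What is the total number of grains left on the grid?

61

k=0  1|1|0|3|1|2
3|2|0|2|1|0
3|0|3|3|2|2
1|3|3|1|2|2
1|2|3|1|2|1
1|1|0|1|1|1
k=1  1|1|0|3|1|2
3|2|0|2|2|0
3|0|3|3|2|2
1|3|3|1|2|2
1|2|3|1|2|1
1|1|0|1|1|1
k=2  1|1|0|3|1|2
3|2|0|2|3|0
3|0|3|3|2|2
1|3|3|1|2|2
1|2|3|1|2|1
1|1|0|1|1|1
k=3  1|1|0|3|2|2
3|2|0|3|0|1
3|0|3|3|3|2
1|3|3|1|2|2
1|2|3|1|2|1
1|1|0|1|1|1
k=4  1|1|0|3|2|2
3|2|0|3|1|1
3|0|3|3|3|2
1|3|3|1|2|2
1|2|3|1|2|1
1|1|0|1|1|1
k=5  1|1|0|3|2|2
3|2|0|3|2|1
3|0|3|3|3|2
1|3|3|1|2|2
1|2|3|1|2|1
1|1|0|1|1|1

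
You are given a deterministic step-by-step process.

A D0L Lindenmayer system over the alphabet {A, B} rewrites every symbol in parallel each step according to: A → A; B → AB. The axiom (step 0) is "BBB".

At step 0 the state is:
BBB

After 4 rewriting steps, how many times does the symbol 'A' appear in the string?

k=0  BBB
k=1  ABABAB
k=2  AABAABAAB
k=3  AAABAAABAAAB
k=4  AAAABAAAABAAAAB

12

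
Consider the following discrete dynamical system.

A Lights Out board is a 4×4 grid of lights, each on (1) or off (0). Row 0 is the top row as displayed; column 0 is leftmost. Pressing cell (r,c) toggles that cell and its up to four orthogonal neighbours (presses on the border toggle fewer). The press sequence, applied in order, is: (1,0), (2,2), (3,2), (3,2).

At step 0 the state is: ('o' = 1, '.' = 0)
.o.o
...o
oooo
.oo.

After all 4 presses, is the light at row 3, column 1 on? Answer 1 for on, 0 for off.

0) .o.o
...o
oooo
.oo.
1) oo.o
oo.o
.ooo
.oo.
2) oo.o
oooo
....
.o..
3) oo.o
oooo
..o.
..oo
4) oo.o
oooo
....
.o..

1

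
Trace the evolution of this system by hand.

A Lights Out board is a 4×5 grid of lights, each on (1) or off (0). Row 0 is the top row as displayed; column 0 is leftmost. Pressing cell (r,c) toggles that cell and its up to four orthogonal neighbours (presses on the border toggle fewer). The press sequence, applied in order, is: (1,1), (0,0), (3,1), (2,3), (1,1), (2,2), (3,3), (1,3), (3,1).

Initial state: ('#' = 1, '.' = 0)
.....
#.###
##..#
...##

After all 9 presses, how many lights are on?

7

t=0: .....
#.###
##..#
...##
t=1: .#...
.#.##
#...#
...##
t=2: #....
##.##
#...#
...##
t=3: #....
##.##
##..#
#####
t=4: #....
##..#
####.
###.#
t=5: ##...
..#.#
#.##.
###.#
t=6: ##...
....#
##...
##..#
t=7: ##...
....#
##.#.
####.
t=8: ##.#.
..##.
##...
####.
t=9: ##.#.
..##.
#....
...#.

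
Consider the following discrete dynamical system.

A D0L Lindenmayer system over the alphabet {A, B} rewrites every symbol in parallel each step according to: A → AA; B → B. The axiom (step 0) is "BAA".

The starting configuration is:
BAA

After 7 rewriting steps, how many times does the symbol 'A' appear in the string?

256

k=0  BAA
k=1  BAAAA
k=2  BAAAAAAAA
k=3  BAAAAAAAAAAAAAAAA
k=4  BAAAAAAAAAAAAAAAAAAAAAAAAAAAAAAAA
k=5  BAAAAAAAAAAAAAAAAAAAAAAAAAAAAAAAAAAAAAAAAAAAAAAAAAAAAAAAAAAAAAAAA
k=6  BAAAAAAAAAAAAAAAAAAAAAAAAAAAAAAAAAAAAAAAAAAAAAAAAAAAAAAAAA…AAAAAAAAAAAAAAAAAAAAAAAAAAAAAAAAAAAAAAAAAAAAAAAAAAAAAAAAAA  (len 129)
k=7  BAAAAAAAAAAAAAAAAAAAAAAAAAAAAAAAAAAAAAAAAAAAAAAAAAAAAAAAAA…AAAAAAAAAAAAAAAAAAAAAAAAAAAAAAAAAAAAAAAAAAAAAAAAAAAAAAAAAA  (len 257)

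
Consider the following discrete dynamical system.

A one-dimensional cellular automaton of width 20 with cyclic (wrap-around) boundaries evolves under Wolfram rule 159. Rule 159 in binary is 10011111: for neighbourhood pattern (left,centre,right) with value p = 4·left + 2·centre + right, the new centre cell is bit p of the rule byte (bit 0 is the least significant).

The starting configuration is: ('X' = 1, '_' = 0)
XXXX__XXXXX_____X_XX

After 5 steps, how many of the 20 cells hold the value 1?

17

0) XXXX__XXXXX_____X_XX
1) XXX_XXXXXX_XXXXXX_XX
2) XX__XXXXX__XXXXX__XX
3) X_XXXXXX_XXXXXX_XXXX
4) __XXXXX__XXXXX__XXXX
5) XXXXXX_XXXXXX_XXXXX_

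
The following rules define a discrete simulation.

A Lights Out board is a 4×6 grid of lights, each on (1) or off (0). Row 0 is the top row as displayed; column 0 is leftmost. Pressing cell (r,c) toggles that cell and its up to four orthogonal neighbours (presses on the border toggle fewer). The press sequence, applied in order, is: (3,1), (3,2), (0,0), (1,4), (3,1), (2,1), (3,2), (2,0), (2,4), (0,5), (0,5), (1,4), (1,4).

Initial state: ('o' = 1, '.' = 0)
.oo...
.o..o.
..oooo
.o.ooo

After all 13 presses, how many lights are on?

10

gen 0: .oo...
.o..o.
..oooo
.o.ooo
gen 1: .oo...
.o..o.
.ooooo
o.oooo
gen 2: .oo...
.o..o.
.o.ooo
oo..oo
gen 3: o.o...
oo..o.
.o.ooo
oo..oo
gen 4: o.o.o.
oo.o.o
.o.o.o
oo..oo
gen 5: o.o.o.
oo.o.o
...o.o
..o.oo
gen 6: o.o.o.
o..o.o
oooo.o
.oo.oo
gen 7: o.o.o.
o..o.o
oo.o.o
...ooo
gen 8: o.o.o.
...o.o
...o.o
o..ooo
gen 9: o.o.o.
...ooo
....o.
o..o.o
gen 10: o.o..o
...oo.
....o.
o..o.o
gen 11: o.o.o.
...ooo
....o.
o..o.o
gen 12: o.o...
......
......
o..o.o
gen 13: o.o.o.
...ooo
....o.
o..o.o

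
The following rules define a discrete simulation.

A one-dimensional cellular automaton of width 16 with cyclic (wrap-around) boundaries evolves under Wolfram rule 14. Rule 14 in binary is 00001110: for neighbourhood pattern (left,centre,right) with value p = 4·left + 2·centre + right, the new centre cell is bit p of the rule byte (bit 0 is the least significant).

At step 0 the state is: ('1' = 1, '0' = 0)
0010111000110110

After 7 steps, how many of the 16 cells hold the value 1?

8

0) 0010111000110110
1) 0110100001100100
2) 1100100011001100
3) 1001100110011001
4) 0011001100110011
5) 0110011001100110
6) 1100110011001100
7) 1001100110011001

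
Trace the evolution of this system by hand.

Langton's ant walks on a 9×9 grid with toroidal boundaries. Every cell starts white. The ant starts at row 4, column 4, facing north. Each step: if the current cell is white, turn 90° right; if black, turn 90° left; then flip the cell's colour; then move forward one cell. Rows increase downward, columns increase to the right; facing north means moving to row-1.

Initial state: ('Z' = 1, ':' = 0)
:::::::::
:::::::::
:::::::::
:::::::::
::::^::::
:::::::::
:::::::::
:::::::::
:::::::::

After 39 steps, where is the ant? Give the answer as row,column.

k=0  :::::::::
:::::::::
:::::::::
:::::::::
::::^::::
:::::::::
:::::::::
:::::::::
:::::::::
k=1  :::::::::
:::::::::
:::::::::
:::::::::
::::Z>:::
:::::::::
:::::::::
:::::::::
:::::::::
k=2  :::::::::
:::::::::
:::::::::
:::::::::
::::ZZ:::
:::::v:::
:::::::::
:::::::::
:::::::::
k=3  :::::::::
:::::::::
:::::::::
:::::::::
::::ZZ:::
::::<Z:::
:::::::::
:::::::::
:::::::::
k=4  :::::::::
:::::::::
:::::::::
:::::::::
::::^Z:::
::::ZZ:::
:::::::::
:::::::::
:::::::::
k=5  :::::::::
:::::::::
:::::::::
:::::::::
:::<:Z:::
::::ZZ:::
:::::::::
:::::::::
:::::::::
k=6  :::::::::
:::::::::
:::::::::
:::^:::::
:::Z:Z:::
::::ZZ:::
:::::::::
:::::::::
:::::::::
k=7  :::::::::
:::::::::
:::::::::
:::Z>::::
:::Z:Z:::
::::ZZ:::
:::::::::
:::::::::
:::::::::
k=8  :::::::::
:::::::::
:::::::::
:::ZZ::::
:::ZvZ:::
::::ZZ:::
:::::::::
:::::::::
:::::::::
k=9  :::::::::
:::::::::
:::::::::
:::ZZ::::
:::<ZZ:::
::::ZZ:::
:::::::::
:::::::::
:::::::::
k=10  :::::::::
:::::::::
:::::::::
:::ZZ::::
::::ZZ:::
:::vZZ:::
:::::::::
:::::::::
:::::::::
k=11  :::::::::
:::::::::
:::::::::
:::ZZ::::
::::ZZ:::
::<ZZZ:::
:::::::::
:::::::::
:::::::::
k=12  :::::::::
:::::::::
:::::::::
:::ZZ::::
::^:ZZ:::
::ZZZZ:::
:::::::::
:::::::::
:::::::::
k=13  :::::::::
:::::::::
:::::::::
:::ZZ::::
::Z>ZZ:::
::ZZZZ:::
:::::::::
:::::::::
:::::::::
k=14  :::::::::
:::::::::
:::::::::
:::ZZ::::
::ZZZZ:::
::ZvZZ:::
:::::::::
:::::::::
:::::::::
k=15  :::::::::
:::::::::
:::::::::
:::ZZ::::
::ZZZZ:::
::Z:>Z:::
:::::::::
:::::::::
:::::::::
k=16  :::::::::
:::::::::
:::::::::
:::ZZ::::
::ZZ^Z:::
::Z::Z:::
:::::::::
:::::::::
:::::::::
k=17  :::::::::
:::::::::
:::::::::
:::ZZ::::
::Z<:Z:::
::Z::Z:::
:::::::::
:::::::::
:::::::::
k=18  :::::::::
:::::::::
:::::::::
:::ZZ::::
::Z::Z:::
::Zv:Z:::
:::::::::
:::::::::
:::::::::
k=19  :::::::::
:::::::::
:::::::::
:::ZZ::::
::Z::Z:::
::<Z:Z:::
:::::::::
:::::::::
:::::::::
k=20  :::::::::
:::::::::
:::::::::
:::ZZ::::
::Z::Z:::
:::Z:Z:::
::v::::::
:::::::::
:::::::::
k=21  :::::::::
:::::::::
:::::::::
:::ZZ::::
::Z::Z:::
:::Z:Z:::
:<Z::::::
:::::::::
:::::::::
k=22  :::::::::
:::::::::
:::::::::
:::ZZ::::
::Z::Z:::
:^:Z:Z:::
:ZZ::::::
:::::::::
:::::::::
k=23  :::::::::
:::::::::
:::::::::
:::ZZ::::
::Z::Z:::
:Z>Z:Z:::
:ZZ::::::
:::::::::
:::::::::
k=24  :::::::::
:::::::::
:::::::::
:::ZZ::::
::Z::Z:::
:ZZZ:Z:::
:Zv::::::
:::::::::
:::::::::
k=25  :::::::::
:::::::::
:::::::::
:::ZZ::::
::Z::Z:::
:ZZZ:Z:::
:Z:>:::::
:::::::::
:::::::::
k=26  :::::::::
:::::::::
:::::::::
:::ZZ::::
::Z::Z:::
:ZZZ:Z:::
:Z:Z:::::
:::v:::::
:::::::::
k=27  :::::::::
:::::::::
:::::::::
:::ZZ::::
::Z::Z:::
:ZZZ:Z:::
:Z:Z:::::
::<Z:::::
:::::::::
k=28  :::::::::
:::::::::
:::::::::
:::ZZ::::
::Z::Z:::
:ZZZ:Z:::
:Z^Z:::::
::ZZ:::::
:::::::::
k=29  :::::::::
:::::::::
:::::::::
:::ZZ::::
::Z::Z:::
:ZZZ:Z:::
:ZZ>:::::
::ZZ:::::
:::::::::
k=30  :::::::::
:::::::::
:::::::::
:::ZZ::::
::Z::Z:::
:ZZ^:Z:::
:ZZ::::::
::ZZ:::::
:::::::::
k=31  :::::::::
:::::::::
:::::::::
:::ZZ::::
::Z::Z:::
:Z<::Z:::
:ZZ::::::
::ZZ:::::
:::::::::
k=32  :::::::::
:::::::::
:::::::::
:::ZZ::::
::Z::Z:::
:Z:::Z:::
:Zv::::::
::ZZ:::::
:::::::::
k=33  :::::::::
:::::::::
:::::::::
:::ZZ::::
::Z::Z:::
:Z:::Z:::
:Z:>:::::
::ZZ:::::
:::::::::
k=34  :::::::::
:::::::::
:::::::::
:::ZZ::::
::Z::Z:::
:Z:::Z:::
:Z:Z:::::
::Zv:::::
:::::::::
k=35  :::::::::
:::::::::
:::::::::
:::ZZ::::
::Z::Z:::
:Z:::Z:::
:Z:Z:::::
::Z:>::::
:::::::::
k=36  :::::::::
:::::::::
:::::::::
:::ZZ::::
::Z::Z:::
:Z:::Z:::
:Z:Z:::::
::Z:Z::::
::::v::::
k=37  :::::::::
:::::::::
:::::::::
:::ZZ::::
::Z::Z:::
:Z:::Z:::
:Z:Z:::::
::Z:Z::::
:::<Z::::
k=38  :::::::::
:::::::::
:::::::::
:::ZZ::::
::Z::Z:::
:Z:::Z:::
:Z:Z:::::
::Z^Z::::
:::ZZ::::
k=39  :::::::::
:::::::::
:::::::::
:::ZZ::::
::Z::Z:::
:Z:::Z:::
:Z:Z:::::
::ZZ>::::
:::ZZ::::

7,4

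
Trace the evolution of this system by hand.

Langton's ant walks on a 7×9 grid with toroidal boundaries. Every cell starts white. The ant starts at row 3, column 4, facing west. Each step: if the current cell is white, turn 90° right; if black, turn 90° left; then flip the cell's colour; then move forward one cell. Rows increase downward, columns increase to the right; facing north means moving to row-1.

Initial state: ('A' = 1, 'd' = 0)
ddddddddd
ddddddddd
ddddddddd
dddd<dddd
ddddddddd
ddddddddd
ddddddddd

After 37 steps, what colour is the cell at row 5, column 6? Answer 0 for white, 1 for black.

gen 0: ddddddddd
ddddddddd
ddddddddd
dddd<dddd
ddddddddd
ddddddddd
ddddddddd
gen 1: ddddddddd
ddddddddd
dddd^dddd
ddddAdddd
ddddddddd
ddddddddd
ddddddddd
gen 2: ddddddddd
ddddddddd
ddddA>ddd
ddddAdddd
ddddddddd
ddddddddd
ddddddddd
gen 3: ddddddddd
ddddddddd
ddddAAddd
ddddAvddd
ddddddddd
ddddddddd
ddddddddd
gen 4: ddddddddd
ddddddddd
ddddAAddd
dddd<Addd
ddddddddd
ddddddddd
ddddddddd
gen 5: ddddddddd
ddddddddd
ddddAAddd
dddddAddd
ddddvdddd
ddddddddd
ddddddddd
gen 6: ddddddddd
ddddddddd
ddddAAddd
dddddAddd
ddd<Adddd
ddddddddd
ddddddddd
gen 7: ddddddddd
ddddddddd
ddddAAddd
ddd^dAddd
dddAAdddd
ddddddddd
ddddddddd
gen 8: ddddddddd
ddddddddd
ddddAAddd
dddA>Addd
dddAAdddd
ddddddddd
ddddddddd
gen 9: ddddddddd
ddddddddd
ddddAAddd
dddAAAddd
dddAvdddd
ddddddddd
ddddddddd
gen 10: ddddddddd
ddddddddd
ddddAAddd
dddAAAddd
dddAd>ddd
ddddddddd
ddddddddd
gen 11: ddddddddd
ddddddddd
ddddAAddd
dddAAAddd
dddAdAddd
dddddvddd
ddddddddd
gen 12: ddddddddd
ddddddddd
ddddAAddd
dddAAAddd
dddAdAddd
dddd<Addd
ddddddddd
gen 13: ddddddddd
ddddddddd
ddddAAddd
dddAAAddd
dddA^Addd
ddddAAddd
ddddddddd
gen 14: ddddddddd
ddddddddd
ddddAAddd
dddAAAddd
dddAA>ddd
ddddAAddd
ddddddddd
gen 15: ddddddddd
ddddddddd
ddddAAddd
dddAA^ddd
dddAAdddd
ddddAAddd
ddddddddd
gen 16: ddddddddd
ddddddddd
ddddAAddd
dddA<dddd
dddAAdddd
ddddAAddd
ddddddddd
gen 17: ddddddddd
ddddddddd
ddddAAddd
dddAddddd
dddAvdddd
ddddAAddd
ddddddddd
gen 18: ddddddddd
ddddddddd
ddddAAddd
dddAddddd
dddAd>ddd
ddddAAddd
ddddddddd
gen 19: ddddddddd
ddddddddd
ddddAAddd
dddAddddd
dddAdAddd
ddddAvddd
ddddddddd
gen 20: ddddddddd
ddddddddd
ddddAAddd
dddAddddd
dddAdAddd
ddddAd>dd
ddddddddd
gen 21: ddddddddd
ddddddddd
ddddAAddd
dddAddddd
dddAdAddd
ddddAdAdd
ddddddvdd
gen 22: ddddddddd
ddddddddd
ddddAAddd
dddAddddd
dddAdAddd
ddddAdAdd
ddddd<Add
gen 23: ddddddddd
ddddddddd
ddddAAddd
dddAddddd
dddAdAddd
ddddA^Add
dddddAAdd
gen 24: ddddddddd
ddddddddd
ddddAAddd
dddAddddd
dddAdAddd
ddddAA>dd
dddddAAdd
gen 25: ddddddddd
ddddddddd
ddddAAddd
dddAddddd
dddAdA^dd
ddddAAddd
dddddAAdd
gen 26: ddddddddd
ddddddddd
ddddAAddd
dddAddddd
dddAdAA>d
ddddAAddd
dddddAAdd
gen 27: ddddddddd
ddddddddd
ddddAAddd
dddAddddd
dddAdAAAd
ddddAAdvd
dddddAAdd
gen 28: ddddddddd
ddddddddd
ddddAAddd
dddAddddd
dddAdAAAd
ddddAA<Ad
dddddAAdd
gen 29: ddddddddd
ddddddddd
ddddAAddd
dddAddddd
dddAdA^Ad
ddddAAAAd
dddddAAdd
gen 30: ddddddddd
ddddddddd
ddddAAddd
dddAddddd
dddAd<dAd
ddddAAAAd
dddddAAdd
gen 31: ddddddddd
ddddddddd
ddddAAddd
dddAddddd
dddAdddAd
ddddAvAAd
dddddAAdd
gen 32: ddddddddd
ddddddddd
ddddAAddd
dddAddddd
dddAdddAd
ddddAd>Ad
dddddAAdd
gen 33: ddddddddd
ddddddddd
ddddAAddd
dddAddddd
dddAdd^Ad
ddddAddAd
dddddAAdd
gen 34: ddddddddd
ddddddddd
ddddAAddd
dddAddddd
dddAddA>d
ddddAddAd
dddddAAdd
gen 35: ddddddddd
ddddddddd
ddddAAddd
dddAddd^d
dddAddAdd
ddddAddAd
dddddAAdd
gen 36: ddddddddd
ddddddddd
ddddAAddd
dddAdddA>
dddAddAdd
ddddAddAd
dddddAAdd
gen 37: ddddddddd
ddddddddd
ddddAAddd
dddAdddAA
dddAddAdv
ddddAddAd
dddddAAdd

0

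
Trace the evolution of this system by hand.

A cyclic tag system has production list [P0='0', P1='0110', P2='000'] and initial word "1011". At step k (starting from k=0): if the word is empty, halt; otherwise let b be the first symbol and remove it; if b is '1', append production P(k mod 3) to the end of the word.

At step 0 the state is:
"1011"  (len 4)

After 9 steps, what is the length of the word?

0

gen 0: "1011"  (len 4)
gen 1: "0110"  (len 4)
gen 2: "110"  (len 3)
gen 3: "10000"  (len 5)
gen 4: "00000"  (len 5)
gen 5: "0000"  (len 4)
gen 6: "000"  (len 3)
gen 7: "00"  (len 2)
gen 8: "0"  (len 1)
gen 9: (halted — word empty)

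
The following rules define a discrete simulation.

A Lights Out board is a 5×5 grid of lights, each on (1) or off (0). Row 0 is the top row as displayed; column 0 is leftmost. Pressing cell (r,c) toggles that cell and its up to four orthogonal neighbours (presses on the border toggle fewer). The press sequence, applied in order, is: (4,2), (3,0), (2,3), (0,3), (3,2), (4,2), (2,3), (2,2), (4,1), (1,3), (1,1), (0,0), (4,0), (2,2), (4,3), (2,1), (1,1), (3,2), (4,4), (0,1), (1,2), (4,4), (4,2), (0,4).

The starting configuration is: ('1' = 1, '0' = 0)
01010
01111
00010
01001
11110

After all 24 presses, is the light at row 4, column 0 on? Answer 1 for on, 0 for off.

step 0: 01010
01111
00010
01001
11110
step 1: 01010
01111
00010
01101
10000
step 2: 01010
01111
10010
10101
00000
step 3: 01010
01101
10101
10111
00000
step 4: 01101
01111
10101
10111
00000
step 5: 01101
01111
10001
11001
00100
step 6: 01101
01111
10001
11101
01010
step 7: 01101
01101
10110
11111
01010
step 8: 01101
01001
11000
11011
01010
step 9: 01101
01001
11000
10011
10110
step 10: 01111
01110
11010
10011
10110
step 11: 00111
10010
10010
10011
10110
step 12: 11111
00010
10010
10011
10110
step 13: 11111
00010
10010
00011
01110
step 14: 11111
00110
11100
00111
01110
step 15: 11111
00110
11100
00101
01001
step 16: 11111
01110
00000
01101
01001
step 17: 10111
10010
01000
01101
01001
step 18: 10111
10010
01100
00011
01101
step 19: 10111
10010
01100
00010
01110
step 20: 01011
11010
01100
00010
01110
step 21: 01111
10100
01000
00010
01110
step 22: 01111
10100
01000
00011
01101
step 23: 01111
10100
01000
00111
00011
step 24: 01100
10101
01000
00111
00011

0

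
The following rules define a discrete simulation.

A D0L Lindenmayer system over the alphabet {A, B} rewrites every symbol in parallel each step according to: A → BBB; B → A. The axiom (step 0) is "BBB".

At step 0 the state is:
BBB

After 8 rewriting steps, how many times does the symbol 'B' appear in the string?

243

[0] BBB
[1] AAA
[2] BBBBBBBBB
[3] AAAAAAAAA
[4] BBBBBBBBBBBBBBBBBBBBBBBBBBB
[5] AAAAAAAAAAAAAAAAAAAAAAAAAAA
[6] BBBBBBBBBBBBBBBBBBBBBBBBBBBBBBBBBBBBBBBBBBBBBBBBBBBBBBBBBBBBBBBBBBBBBBBBBBBBBBBBB
[7] AAAAAAAAAAAAAAAAAAAAAAAAAAAAAAAAAAAAAAAAAAAAAAAAAAAAAAAAAAAAAAAAAAAAAAAAAAAAAAAAA
[8] BBBBBBBBBBBBBBBBBBBBBBBBBBBBBBBBBBBBBBBBBBBBBBBBBBBBBBBBBB…BBBBBBBBBBBBBBBBBBBBBBBBBBBBBBBBBBBBBBBBBBBBBBBBBBBBBBBBBB  (len 243)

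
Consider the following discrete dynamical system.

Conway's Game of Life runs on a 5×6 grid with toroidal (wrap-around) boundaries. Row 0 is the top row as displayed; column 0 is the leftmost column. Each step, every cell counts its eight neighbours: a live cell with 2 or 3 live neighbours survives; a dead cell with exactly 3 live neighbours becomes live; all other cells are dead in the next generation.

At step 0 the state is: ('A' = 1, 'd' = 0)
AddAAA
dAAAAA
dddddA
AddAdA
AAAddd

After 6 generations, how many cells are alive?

3

step 0: AddAAA
dAAAAA
dddddA
AddAdA
AAAddd
step 1: dddddd
dAAddd
dAdddd
ddAdAA
ddAddd
step 2: dAAddd
dAAddd
AAdAdd
dAAAdd
dddAdd
step 3: dAdAdd
dddAdd
AddAdd
AAdAAd
dddAdd
step 4: dddAAd
dddAAd
AAdAdA
AAdAAA
AAdAdd
step 5: dddddA
Addddd
dAdddd
dddAdd
dAdddd
step 6: Addddd
Addddd
dddddd
ddAddd
dddddd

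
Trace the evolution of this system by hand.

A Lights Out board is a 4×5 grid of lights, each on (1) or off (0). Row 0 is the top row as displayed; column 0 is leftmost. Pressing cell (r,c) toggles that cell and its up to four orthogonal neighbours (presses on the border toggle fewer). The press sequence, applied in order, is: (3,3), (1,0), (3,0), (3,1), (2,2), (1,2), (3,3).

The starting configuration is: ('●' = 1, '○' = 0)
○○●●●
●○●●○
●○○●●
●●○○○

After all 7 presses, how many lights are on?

t=0: ○○●●●
●○●●○
●○○●●
●●○○○
t=1: ○○●●●
●○●●○
●○○○●
●●●●●
t=2: ●○●●●
○●●●○
○○○○●
●●●●●
t=3: ●○●●●
○●●●○
●○○○●
○○●●●
t=4: ●○●●●
○●●●○
●●○○●
●●○●●
t=5: ●○●●●
○●○●○
●○●●●
●●●●●
t=6: ●○○●●
○○●○○
●○○●●
●●●●●
t=7: ●○○●●
○○●○○
●○○○●
●●○○○

8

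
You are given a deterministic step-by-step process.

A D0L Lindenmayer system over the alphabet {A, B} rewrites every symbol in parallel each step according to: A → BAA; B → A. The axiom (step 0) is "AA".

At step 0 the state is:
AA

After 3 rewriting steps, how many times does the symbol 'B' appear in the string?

10

0) AA
1) BAABAA
2) ABAABAAABAABAA
3) BAAABAABAAABAABAABAAABAABAAABAABAA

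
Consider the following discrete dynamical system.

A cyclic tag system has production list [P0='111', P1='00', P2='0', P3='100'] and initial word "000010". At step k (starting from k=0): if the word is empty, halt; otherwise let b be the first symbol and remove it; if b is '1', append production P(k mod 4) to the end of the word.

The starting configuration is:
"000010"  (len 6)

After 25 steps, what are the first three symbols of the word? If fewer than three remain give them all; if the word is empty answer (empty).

t=0: "000010"  (len 6)
t=1: "00010"  (len 5)
t=2: "0010"  (len 4)
t=3: "010"  (len 3)
t=4: "10"  (len 2)
t=5: "0111"  (len 4)
t=6: "111"  (len 3)
t=7: "110"  (len 3)
t=8: "10100"  (len 5)
t=9: "0100111"  (len 7)
t=10: "100111"  (len 6)
t=11: "001110"  (len 6)
t=12: "01110"  (len 5)
t=13: "1110"  (len 4)
t=14: "11000"  (len 5)
t=15: "10000"  (len 5)
t=16: "0000100"  (len 7)
t=17: "000100"  (len 6)
t=18: "00100"  (len 5)
t=19: "0100"  (len 4)
t=20: "100"  (len 3)
t=21: "00111"  (len 5)
t=22: "0111"  (len 4)
t=23: "111"  (len 3)
t=24: "11100"  (len 5)
t=25: "1100111"  (len 7)

110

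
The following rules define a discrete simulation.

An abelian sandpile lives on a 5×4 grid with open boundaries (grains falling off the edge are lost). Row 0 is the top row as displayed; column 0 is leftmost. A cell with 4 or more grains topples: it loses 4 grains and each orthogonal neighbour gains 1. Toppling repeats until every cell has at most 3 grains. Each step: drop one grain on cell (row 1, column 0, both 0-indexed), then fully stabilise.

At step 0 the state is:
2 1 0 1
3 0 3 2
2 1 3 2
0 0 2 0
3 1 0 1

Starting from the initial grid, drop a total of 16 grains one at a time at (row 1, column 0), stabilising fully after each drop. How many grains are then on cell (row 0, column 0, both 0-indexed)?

3

step 0: 2 1 0 1
3 0 3 2
2 1 3 2
0 0 2 0
3 1 0 1
step 1: 3 1 0 1
0 1 3 2
3 1 3 2
0 0 2 0
3 1 0 1
step 2: 3 1 0 1
1 1 3 2
3 1 3 2
0 0 2 0
3 1 0 1
step 3: 3 1 0 1
2 1 3 2
3 1 3 2
0 0 2 0
3 1 0 1
step 4: 3 1 0 1
3 1 3 2
3 1 3 2
0 0 2 0
3 1 0 1
step 5: 0 2 0 1
2 2 3 2
0 2 3 2
1 0 2 0
3 1 0 1
step 6: 0 2 0 1
3 2 3 2
0 2 3 2
1 0 2 0
3 1 0 1
step 7: 1 2 0 1
0 3 3 2
1 2 3 2
1 0 2 0
3 1 0 1
step 8: 1 2 0 1
1 3 3 2
1 2 3 2
1 0 2 0
3 1 0 1
step 9: 1 2 0 1
2 3 3 2
1 2 3 2
1 0 2 0
3 1 0 1
step 10: 1 2 0 1
3 3 3 2
1 2 3 2
1 0 2 0
3 1 0 1
step 11: 2 3 1 1
1 2 1 3
3 0 1 3
1 1 3 0
3 1 0 1
step 12: 2 3 1 1
2 2 1 3
3 0 1 3
1 1 3 0
3 1 0 1
step 13: 2 3 1 1
3 2 1 3
3 0 1 3
1 1 3 0
3 1 0 1
step 14: 3 3 1 1
1 3 1 3
0 1 1 3
2 1 3 0
3 1 0 1
step 15: 3 3 1 1
2 3 1 3
0 1 1 3
2 1 3 0
3 1 0 1
step 16: 3 3 1 1
3 3 1 3
0 1 1 3
2 1 3 0
3 1 0 1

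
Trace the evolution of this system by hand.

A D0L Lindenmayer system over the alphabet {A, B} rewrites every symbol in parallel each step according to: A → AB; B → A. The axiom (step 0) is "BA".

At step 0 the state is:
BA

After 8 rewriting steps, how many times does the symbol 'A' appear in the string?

t=0: BA
t=1: AAB
t=2: ABABA
t=3: ABAABAAB
t=4: ABAABABAABABA
t=5: ABAABABAABAABABAABAAB
t=6: ABAABABAABAABABAABABAABAABABAABABA
t=7: ABAABABAABAABABAABABAABAABABAABAABABAABABAABAABABAABAAB
t=8: ABAABABAABAABABAABABAABAABABAABAABABAABABAABAABABAABABAABAABABAABAABABAABABAABAABABAABABA

55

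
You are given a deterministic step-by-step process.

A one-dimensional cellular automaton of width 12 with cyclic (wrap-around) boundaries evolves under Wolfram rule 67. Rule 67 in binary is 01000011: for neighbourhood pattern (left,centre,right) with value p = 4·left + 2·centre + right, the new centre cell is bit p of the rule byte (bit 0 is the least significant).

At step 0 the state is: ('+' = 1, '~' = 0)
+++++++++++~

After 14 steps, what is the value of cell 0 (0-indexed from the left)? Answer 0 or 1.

1

gen 0: +++++++++++~
gen 1: ~~~~~~~~~~+~
gen 2: ++++++++++~~
gen 3: ~~~~~~~~~+~+
gen 4: ~++++++++~~~
gen 5: +~~~~~~~+~++
gen 6: +~++++++~~~~
gen 7: ~~~~~~~+~+++
gen 8: ~++++++~~~~+
gen 9: ~~~~~~+~+++~
gen 10: ++++++~~~~+~
gen 11: ~~~~~+~+++~~
gen 12: +++++~~~~+~+
gen 13: ~~~~+~+++~~~
gen 14: ++++~~~~+~++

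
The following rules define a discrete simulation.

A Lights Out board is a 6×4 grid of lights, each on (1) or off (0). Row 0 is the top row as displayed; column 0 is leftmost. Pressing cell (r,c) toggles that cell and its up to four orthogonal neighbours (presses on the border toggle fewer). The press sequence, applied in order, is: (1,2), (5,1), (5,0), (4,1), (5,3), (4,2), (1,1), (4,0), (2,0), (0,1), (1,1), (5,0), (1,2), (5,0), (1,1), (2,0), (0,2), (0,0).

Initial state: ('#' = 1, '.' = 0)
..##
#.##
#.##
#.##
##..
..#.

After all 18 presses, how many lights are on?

0) ..##
#.##
#.##
#.##
##..
..#.
1) ...#
##..
#..#
#.##
##..
..#.
2) ...#
##..
#..#
#.##
#...
##..
3) ...#
##..
#..#
#.##
....
....
4) ...#
##..
#..#
####
###.
.#..
5) ...#
##..
#..#
####
####
.###
6) ...#
##..
#..#
##.#
#...
.#.#
7) .#.#
..#.
##.#
##.#
#...
.#.#
8) .#.#
..#.
##.#
.#.#
.#..
##.#
9) .#.#
#.#.
...#
##.#
.#..
##.#
10) #.##
###.
...#
##.#
.#..
##.#
11) ####
....
.#.#
##.#
.#..
##.#
12) ####
....
.#.#
##.#
##..
...#
13) ##.#
.###
.###
##.#
##..
...#
14) ##.#
.###
.###
##.#
.#..
##.#
15) #..#
#..#
..##
##.#
.#..
##.#
16) #..#
...#
####
.#.#
.#..
##.#
17) ###.
..##
####
.#.#
.#..
##.#
18) ..#.
#.##
####
.#.#
.#..
##.#

14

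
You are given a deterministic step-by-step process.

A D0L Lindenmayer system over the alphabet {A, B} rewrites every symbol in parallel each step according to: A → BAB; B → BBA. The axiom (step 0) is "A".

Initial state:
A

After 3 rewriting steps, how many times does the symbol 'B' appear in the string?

18

t=0: A
t=1: BAB
t=2: BBABABBBA
t=3: BBABBABABBBABABBBABBABBABAB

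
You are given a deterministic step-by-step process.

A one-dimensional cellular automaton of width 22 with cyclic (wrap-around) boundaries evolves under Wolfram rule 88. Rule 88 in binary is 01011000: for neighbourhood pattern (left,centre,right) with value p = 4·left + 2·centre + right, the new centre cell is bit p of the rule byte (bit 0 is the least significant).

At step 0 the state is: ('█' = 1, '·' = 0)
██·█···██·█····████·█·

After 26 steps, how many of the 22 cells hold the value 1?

8

k=0  ██·█···██·█····████·█·
k=1  ██··█··██··█···█··█···
k=2  ███··█·███··█···█··█··
k=3  █·██···█·██··█···█··█·
k=4  ··███····███··█···█···
k=5  ··█·██···█·██··█···█··
k=6  ····███····███··█···█·
k=7  ····█·██···█·██··█···█
k=8  █·····███····███··█···
k=9  ·█····█·██···█·██··█··
k=10  ··█·····███····███··█·
k=11  ···█····█·██···█·██··█
k=12  █···█·····███····███··
k=13  ·█···█····█·██···█·██·
k=14  ··█···█·····███····███
k=15  █··█···█····█·██···█·█
k=16  ██··█···█·····███····█
k=17  ·██··█···█····█·██···█
k=18  ·███··█···█·····███···
k=19  ·█·██··█···█····█·██··
k=20  ···███··█···█·····███·
k=21  ···█·██··█···█····█·██
k=22  █····███··█···█·····██
k=23  ██···█·██··█···█····█·
k=24  ███····███··█···█·····
k=25  █·██···█·██··█···█····
k=26  ··███····███··█···█···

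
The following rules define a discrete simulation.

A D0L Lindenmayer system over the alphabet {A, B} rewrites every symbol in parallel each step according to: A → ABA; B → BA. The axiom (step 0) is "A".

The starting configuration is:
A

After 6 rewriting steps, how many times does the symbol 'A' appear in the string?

k=0  A
k=1  ABA
k=2  ABABAABA
k=3  ABABAABABAABAABABAABA
k=4  ABABAABABAABAABABAABABAABAABABAABAABABAABABAABAABABAABA
k=5  ABABAABABAABAABABAABABAABAABABAABAABABAABABAABAABABAABABAA…ABAABABAABABAABAABABAABABAABAABABAABAABABAABABAABAABABAABA  (len 144)
k=6  ABABAABABAABAABABAABABAABAABABAABAABABAABABAABAABABAABABAA…ABAABABAABABAABAABABAABABAABAABABAABAABABAABABAABAABABAABA  (len 377)

233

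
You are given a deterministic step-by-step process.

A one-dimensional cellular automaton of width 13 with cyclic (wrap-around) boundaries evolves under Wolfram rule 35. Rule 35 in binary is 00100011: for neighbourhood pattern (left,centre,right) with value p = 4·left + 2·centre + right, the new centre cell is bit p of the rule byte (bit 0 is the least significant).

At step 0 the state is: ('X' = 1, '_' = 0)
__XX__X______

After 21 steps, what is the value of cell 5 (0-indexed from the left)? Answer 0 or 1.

1

step 0: __XX__X______
step 1: XX___X__XXXXX
step 2: ___XX__X_____
step 3: XXX___X__XXXX
step 4: ____XX__X____
step 5: XXXX___X__XXX
step 6: _____XX__X___
step 7: XXXXX___X__XX
step 8: ______XX__X__
step 9: XXXXXX___X__X
step 10: _______XX__X_
step 11: XXXXXXX___X__
step 12: ________XX__X
step 13: _XXXXXXX___X_
step 14: X________XX__
step 15: __XXXXXXX___X
step 16: _X________XX_
step 17: X__XXXXXXX___
step 18: __X________XX
step 19: _X__XXXXXXX__
step 20: X__X________X
step 21: __X__XXXXXXX_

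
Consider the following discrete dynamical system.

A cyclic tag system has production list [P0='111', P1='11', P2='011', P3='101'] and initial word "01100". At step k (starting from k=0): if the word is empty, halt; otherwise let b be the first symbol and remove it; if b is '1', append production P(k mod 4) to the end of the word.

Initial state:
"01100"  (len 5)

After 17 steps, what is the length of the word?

20

gen 0: "01100"  (len 5)
gen 1: "1100"  (len 4)
gen 2: "10011"  (len 5)
gen 3: "0011011"  (len 7)
gen 4: "011011"  (len 6)
gen 5: "11011"  (len 5)
gen 6: "101111"  (len 6)
gen 7: "01111011"  (len 8)
gen 8: "1111011"  (len 7)
gen 9: "111011111"  (len 9)
gen 10: "1101111111"  (len 10)
gen 11: "101111111011"  (len 12)
gen 12: "01111111011101"  (len 14)
gen 13: "1111111011101"  (len 13)
gen 14: "11111101110111"  (len 14)
gen 15: "1111101110111011"  (len 16)
gen 16: "111101110111011101"  (len 18)
gen 17: "11101110111011101111"  (len 20)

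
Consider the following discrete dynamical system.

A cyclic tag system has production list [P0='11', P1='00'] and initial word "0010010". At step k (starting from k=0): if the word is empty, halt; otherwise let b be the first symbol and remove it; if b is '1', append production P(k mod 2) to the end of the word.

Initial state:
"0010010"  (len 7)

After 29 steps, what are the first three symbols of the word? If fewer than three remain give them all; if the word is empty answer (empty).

11

k=0  "0010010"  (len 7)
k=1  "010010"  (len 6)
k=2  "10010"  (len 5)
k=3  "001011"  (len 6)
k=4  "01011"  (len 5)
k=5  "1011"  (len 4)
k=6  "01100"  (len 5)
k=7  "1100"  (len 4)
k=8  "10000"  (len 5)
k=9  "000011"  (len 6)
k=10  "00011"  (len 5)
k=11  "0011"  (len 4)
k=12  "011"  (len 3)
k=13  "11"  (len 2)
k=14  "100"  (len 3)
k=15  "0011"  (len 4)
k=16  "011"  (len 3)
k=17  "11"  (len 2)
k=18  "100"  (len 3)
k=19  "0011"  (len 4)
k=20  "011"  (len 3)
k=21  "11"  (len 2)
k=22  "100"  (len 3)
k=23  "0011"  (len 4)
k=24  "011"  (len 3)
k=25  "11"  (len 2)
k=26  "100"  (len 3)
k=27  "0011"  (len 4)
k=28  "011"  (len 3)
k=29  "11"  (len 2)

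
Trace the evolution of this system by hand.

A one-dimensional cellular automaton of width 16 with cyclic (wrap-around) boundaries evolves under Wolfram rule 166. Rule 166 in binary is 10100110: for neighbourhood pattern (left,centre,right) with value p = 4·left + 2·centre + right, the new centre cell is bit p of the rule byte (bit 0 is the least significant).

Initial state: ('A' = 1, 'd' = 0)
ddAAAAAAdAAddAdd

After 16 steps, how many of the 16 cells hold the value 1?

gen 0: ddAAAAAAdAAddAdd
gen 1: dAdAAAAdAdddAAdd
gen 2: AAAdAAdAAddAdddd
gen 3: dAdAddAdddAAdddA
gen 4: AAAAdAAddAddddAA
gen 5: AAAdAdddAAdddAdA
gen 6: AAdAAddAddddAAAd
gen 7: ddAdddAAdddAdAdA
gen 8: dAAddAddddAAAAAA
gen 9: AdddAAdddAdAAAAd
gen 10: AddAddddAAAdAAdA
gen 11: ddAAdddAdAdAddAd
gen 12: dAddddAAAAAAdAAd
gen 13: AAdddAdAAAAdAddd
gen 14: ddddAAAdAAdAAddA
gen 15: dddAdAdAddAdddAA
gen 16: ddAAAAAAdAAddAdd

9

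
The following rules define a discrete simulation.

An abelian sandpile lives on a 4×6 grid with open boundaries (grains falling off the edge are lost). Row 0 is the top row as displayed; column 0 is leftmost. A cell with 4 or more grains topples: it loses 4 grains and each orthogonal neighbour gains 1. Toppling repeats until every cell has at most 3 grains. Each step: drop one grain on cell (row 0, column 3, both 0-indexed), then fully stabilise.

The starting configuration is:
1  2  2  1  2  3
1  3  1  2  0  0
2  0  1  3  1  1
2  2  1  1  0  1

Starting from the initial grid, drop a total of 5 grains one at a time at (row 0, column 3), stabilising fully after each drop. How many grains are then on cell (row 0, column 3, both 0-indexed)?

2

gen 0: 1  2  2  1  2  3
1  3  1  2  0  0
2  0  1  3  1  1
2  2  1  1  0  1
gen 1: 1  2  2  2  2  3
1  3  1  2  0  0
2  0  1  3  1  1
2  2  1  1  0  1
gen 2: 1  2  2  3  2  3
1  3  1  2  0  0
2  0  1  3  1  1
2  2  1  1  0  1
gen 3: 1  2  3  0  3  3
1  3  1  3  0  0
2  0  1  3  1  1
2  2  1  1  0  1
gen 4: 1  2  3  1  3  3
1  3  1  3  0  0
2  0  1  3  1  1
2  2  1  1  0  1
gen 5: 1  2  3  2  3  3
1  3  1  3  0  0
2  0  1  3  1  1
2  2  1  1  0  1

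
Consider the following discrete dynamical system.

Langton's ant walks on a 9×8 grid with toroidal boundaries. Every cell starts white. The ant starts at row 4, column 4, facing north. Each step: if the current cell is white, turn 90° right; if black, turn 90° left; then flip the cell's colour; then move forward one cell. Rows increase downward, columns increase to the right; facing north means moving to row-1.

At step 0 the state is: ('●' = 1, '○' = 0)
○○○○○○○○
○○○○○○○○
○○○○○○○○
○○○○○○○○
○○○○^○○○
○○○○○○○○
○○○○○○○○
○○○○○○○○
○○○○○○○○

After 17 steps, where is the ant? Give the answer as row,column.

4,3

[0] ○○○○○○○○
○○○○○○○○
○○○○○○○○
○○○○○○○○
○○○○^○○○
○○○○○○○○
○○○○○○○○
○○○○○○○○
○○○○○○○○
[1] ○○○○○○○○
○○○○○○○○
○○○○○○○○
○○○○○○○○
○○○○●>○○
○○○○○○○○
○○○○○○○○
○○○○○○○○
○○○○○○○○
[2] ○○○○○○○○
○○○○○○○○
○○○○○○○○
○○○○○○○○
○○○○●●○○
○○○○○v○○
○○○○○○○○
○○○○○○○○
○○○○○○○○
[3] ○○○○○○○○
○○○○○○○○
○○○○○○○○
○○○○○○○○
○○○○●●○○
○○○○<●○○
○○○○○○○○
○○○○○○○○
○○○○○○○○
[4] ○○○○○○○○
○○○○○○○○
○○○○○○○○
○○○○○○○○
○○○○^●○○
○○○○●●○○
○○○○○○○○
○○○○○○○○
○○○○○○○○
[5] ○○○○○○○○
○○○○○○○○
○○○○○○○○
○○○○○○○○
○○○<○●○○
○○○○●●○○
○○○○○○○○
○○○○○○○○
○○○○○○○○
[6] ○○○○○○○○
○○○○○○○○
○○○○○○○○
○○○^○○○○
○○○●○●○○
○○○○●●○○
○○○○○○○○
○○○○○○○○
○○○○○○○○
[7] ○○○○○○○○
○○○○○○○○
○○○○○○○○
○○○●>○○○
○○○●○●○○
○○○○●●○○
○○○○○○○○
○○○○○○○○
○○○○○○○○
[8] ○○○○○○○○
○○○○○○○○
○○○○○○○○
○○○●●○○○
○○○●v●○○
○○○○●●○○
○○○○○○○○
○○○○○○○○
○○○○○○○○
[9] ○○○○○○○○
○○○○○○○○
○○○○○○○○
○○○●●○○○
○○○<●●○○
○○○○●●○○
○○○○○○○○
○○○○○○○○
○○○○○○○○
[10] ○○○○○○○○
○○○○○○○○
○○○○○○○○
○○○●●○○○
○○○○●●○○
○○○v●●○○
○○○○○○○○
○○○○○○○○
○○○○○○○○
[11] ○○○○○○○○
○○○○○○○○
○○○○○○○○
○○○●●○○○
○○○○●●○○
○○<●●●○○
○○○○○○○○
○○○○○○○○
○○○○○○○○
[12] ○○○○○○○○
○○○○○○○○
○○○○○○○○
○○○●●○○○
○○^○●●○○
○○●●●●○○
○○○○○○○○
○○○○○○○○
○○○○○○○○
[13] ○○○○○○○○
○○○○○○○○
○○○○○○○○
○○○●●○○○
○○●>●●○○
○○●●●●○○
○○○○○○○○
○○○○○○○○
○○○○○○○○
[14] ○○○○○○○○
○○○○○○○○
○○○○○○○○
○○○●●○○○
○○●●●●○○
○○●v●●○○
○○○○○○○○
○○○○○○○○
○○○○○○○○
[15] ○○○○○○○○
○○○○○○○○
○○○○○○○○
○○○●●○○○
○○●●●●○○
○○●○>●○○
○○○○○○○○
○○○○○○○○
○○○○○○○○
[16] ○○○○○○○○
○○○○○○○○
○○○○○○○○
○○○●●○○○
○○●●^●○○
○○●○○●○○
○○○○○○○○
○○○○○○○○
○○○○○○○○
[17] ○○○○○○○○
○○○○○○○○
○○○○○○○○
○○○●●○○○
○○●<○●○○
○○●○○●○○
○○○○○○○○
○○○○○○○○
○○○○○○○○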